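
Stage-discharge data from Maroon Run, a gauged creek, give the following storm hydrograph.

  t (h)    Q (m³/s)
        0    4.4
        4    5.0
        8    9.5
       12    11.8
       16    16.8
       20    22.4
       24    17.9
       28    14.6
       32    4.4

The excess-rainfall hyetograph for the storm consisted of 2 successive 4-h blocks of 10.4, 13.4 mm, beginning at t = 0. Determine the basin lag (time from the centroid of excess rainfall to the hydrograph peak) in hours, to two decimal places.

Centroid of excess rainfall: t_c = Σ P_i·t̄_i / ΣP_i = 4.2521 h (block centres at 2, 6 h).
Hydrograph peak occurs at t = 20 h, so basin lag t_L = 20 − 4.2521 = 15.75 h.

t_L ≈ 15.75 h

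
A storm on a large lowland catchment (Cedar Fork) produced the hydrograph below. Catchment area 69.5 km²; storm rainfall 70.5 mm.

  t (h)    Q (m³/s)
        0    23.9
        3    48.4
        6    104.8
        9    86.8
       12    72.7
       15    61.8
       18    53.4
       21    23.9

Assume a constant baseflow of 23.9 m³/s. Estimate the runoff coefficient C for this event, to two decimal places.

C ≈ 0.63

ΣQ_DR = 284.5 m³/s; V = ΣQ_DR·Δt = 3.073 × 10^6 m³.
Runoff depth d = V / A = 44.21 mm.
C = d / P = 44.21 / 70.5 = 0.63.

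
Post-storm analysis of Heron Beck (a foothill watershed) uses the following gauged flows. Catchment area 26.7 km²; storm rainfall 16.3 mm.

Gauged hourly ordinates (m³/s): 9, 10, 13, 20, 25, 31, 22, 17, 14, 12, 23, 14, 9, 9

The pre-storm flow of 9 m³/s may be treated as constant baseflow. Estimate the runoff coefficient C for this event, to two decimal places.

ΣQ_DR = 102.0 m³/s; V = ΣQ_DR·Δt = 3.672 × 10^5 m³.
Runoff depth d = V / A = 13.75 mm.
C = d / P = 13.75 / 16.3 = 0.84.

C ≈ 0.84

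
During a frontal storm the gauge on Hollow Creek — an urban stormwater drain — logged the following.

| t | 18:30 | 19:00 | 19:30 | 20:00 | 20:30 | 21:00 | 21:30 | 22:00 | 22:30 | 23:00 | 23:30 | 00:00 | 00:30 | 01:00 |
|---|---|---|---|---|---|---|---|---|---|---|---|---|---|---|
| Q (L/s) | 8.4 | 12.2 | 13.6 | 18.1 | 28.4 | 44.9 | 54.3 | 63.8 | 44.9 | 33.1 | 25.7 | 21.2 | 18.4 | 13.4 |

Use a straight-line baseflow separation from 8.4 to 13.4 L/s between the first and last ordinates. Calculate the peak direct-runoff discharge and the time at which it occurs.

Subtracting baseflow gives direct-runoff ordinates: 0.00, 3.42, 4.43, 8.55, 18.46, 34.58, 43.59, 52.71, 33.42, 21.24, 13.45, 8.57, 5.38, 0.00 L/s.
The maximum is 52.71 L/s, occurring at the reading for t = 22:00.

Q_p = 52.71 L/s at t = 22:00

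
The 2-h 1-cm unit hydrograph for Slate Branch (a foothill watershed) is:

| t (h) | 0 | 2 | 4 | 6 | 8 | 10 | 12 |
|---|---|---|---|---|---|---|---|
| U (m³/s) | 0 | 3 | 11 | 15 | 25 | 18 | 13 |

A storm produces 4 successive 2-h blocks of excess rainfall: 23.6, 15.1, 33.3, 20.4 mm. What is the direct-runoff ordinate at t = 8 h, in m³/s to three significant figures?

Q ≈ 124 m³/s

By discrete convolution, Q_j = Σ (P_i / 10 mm) · U_{j−i}.
At t = 8 h (j=4): Q = (23.6/10)·25 + (15.1/10)·15 + (33.3/10)·11 + (20.4/10)·3 = 124 m³/s.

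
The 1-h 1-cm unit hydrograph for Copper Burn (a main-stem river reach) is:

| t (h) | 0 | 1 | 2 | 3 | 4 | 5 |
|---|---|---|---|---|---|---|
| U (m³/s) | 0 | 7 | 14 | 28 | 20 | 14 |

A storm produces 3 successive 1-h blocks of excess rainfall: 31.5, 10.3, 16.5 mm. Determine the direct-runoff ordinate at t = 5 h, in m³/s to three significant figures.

By discrete convolution, Q_j = Σ (P_i / 10 mm) · U_{j−i}.
At t = 5 h (j=5): Q = (31.5/10)·14 + (10.3/10)·20 + (16.5/10)·28 = 111 m³/s.

Q ≈ 111 m³/s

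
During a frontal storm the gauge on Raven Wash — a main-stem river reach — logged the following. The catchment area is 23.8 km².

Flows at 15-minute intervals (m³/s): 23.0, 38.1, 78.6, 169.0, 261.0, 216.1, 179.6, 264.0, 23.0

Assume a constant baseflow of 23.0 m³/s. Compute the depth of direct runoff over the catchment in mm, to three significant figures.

d ≈ 39.5 mm

Direct runoff: 0.0, 15.1, 55.6, 146.0, 238.0, 193.1, 156.6, 241.0, 0.0 m³/s; ΣQ_DR = 1045 m³/s.
V = ΣQ_DR · Δt = 1045 × 900 s = 9.409 × 10^5 m³.
Over A = 23.8 km², depth = V / A = 39.5 mm.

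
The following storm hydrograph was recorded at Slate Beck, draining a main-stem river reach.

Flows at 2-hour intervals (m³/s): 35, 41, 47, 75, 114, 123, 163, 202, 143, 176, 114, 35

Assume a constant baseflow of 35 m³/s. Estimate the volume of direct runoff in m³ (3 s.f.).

Direct-runoff ordinates (Q − Q_b): 0.0, 6.0, 12.0, 40.0, 79.0, 88.0, 128.0, 167.0, 108.0, 141.0, 79.0, 0.0 m³/s.
ΣQ_DR = 848.0 m³/s.
With Δt = 2 h = 7200 s, V = ΣQ_DR · Δt = 848.0 × 7200 = 6.11 × 10^6 m³.

V ≈ 6.11 × 10^6 m³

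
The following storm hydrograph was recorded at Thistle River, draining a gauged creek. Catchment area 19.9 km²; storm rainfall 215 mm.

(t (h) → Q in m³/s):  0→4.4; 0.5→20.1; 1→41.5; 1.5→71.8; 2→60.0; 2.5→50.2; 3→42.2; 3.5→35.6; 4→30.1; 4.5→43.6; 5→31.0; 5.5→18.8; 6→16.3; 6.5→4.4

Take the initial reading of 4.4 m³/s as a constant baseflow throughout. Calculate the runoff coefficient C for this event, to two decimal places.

C ≈ 0.17

ΣQ_DR = 408.4 m³/s; V = ΣQ_DR·Δt = 7.351 × 10^5 m³.
Runoff depth d = V / A = 36.94 mm.
C = d / P = 36.94 / 215 = 0.17.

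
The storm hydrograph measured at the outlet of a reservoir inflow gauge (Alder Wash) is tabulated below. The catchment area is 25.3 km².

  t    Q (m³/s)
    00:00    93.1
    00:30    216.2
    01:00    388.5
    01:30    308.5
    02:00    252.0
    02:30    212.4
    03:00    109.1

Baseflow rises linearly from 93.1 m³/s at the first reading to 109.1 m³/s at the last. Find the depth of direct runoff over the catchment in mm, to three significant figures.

d ≈ 62.0 mm

Direct runoff: 0.00, 120.43, 290.07, 207.40, 148.23, 105.97, 0.00 m³/s; ΣQ_DR = 872.1 m³/s.
V = ΣQ_DR · Δt = 872.1 × 1800 s = 1.570 × 10^6 m³.
Over A = 25.3 km², depth = V / A = 62.0 mm.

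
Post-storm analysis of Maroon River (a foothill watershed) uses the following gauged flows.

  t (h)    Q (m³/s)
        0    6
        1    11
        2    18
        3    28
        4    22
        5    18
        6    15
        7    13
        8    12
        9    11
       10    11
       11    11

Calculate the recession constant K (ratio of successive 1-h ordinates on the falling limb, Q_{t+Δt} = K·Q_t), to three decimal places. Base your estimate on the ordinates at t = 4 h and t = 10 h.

K ≈ 0.891

Using the recession-limb readings at t = 4 h and t = 10 h: Q falls from 22 to 11 m³/s over 6 intervals.
K = (Q₂/Q₁)^(1/6) = (11/22)^(1/6) = 0.891.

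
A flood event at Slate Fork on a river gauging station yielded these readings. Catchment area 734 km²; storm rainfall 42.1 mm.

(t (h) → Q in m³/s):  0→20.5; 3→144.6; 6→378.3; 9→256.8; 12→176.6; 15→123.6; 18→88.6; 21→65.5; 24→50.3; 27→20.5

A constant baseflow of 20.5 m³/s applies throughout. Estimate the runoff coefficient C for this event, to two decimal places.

C ≈ 0.39

ΣQ_DR = 1120 m³/s; V = ΣQ_DR·Δt = 1.210 × 10^7 m³.
Runoff depth d = V / A = 16.48 mm.
C = d / P = 16.48 / 42.1 = 0.39.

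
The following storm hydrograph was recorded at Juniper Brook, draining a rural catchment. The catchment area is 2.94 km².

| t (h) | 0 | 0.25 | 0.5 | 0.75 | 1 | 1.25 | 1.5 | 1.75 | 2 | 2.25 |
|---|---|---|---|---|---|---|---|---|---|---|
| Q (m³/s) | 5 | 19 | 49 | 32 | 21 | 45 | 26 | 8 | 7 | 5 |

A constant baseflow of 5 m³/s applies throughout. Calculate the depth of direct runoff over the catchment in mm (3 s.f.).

Direct runoff: 0.0, 14.0, 44.0, 27.0, 16.0, 40.0, 21.0, 3.0, 2.0, 0.0 m³/s; ΣQ_DR = 167.0 m³/s.
V = ΣQ_DR · Δt = 167.0 × 900 s = 1.503 × 10^5 m³.
Over A = 2.94 km², depth = V / A = 51.1 mm.

d ≈ 51.1 mm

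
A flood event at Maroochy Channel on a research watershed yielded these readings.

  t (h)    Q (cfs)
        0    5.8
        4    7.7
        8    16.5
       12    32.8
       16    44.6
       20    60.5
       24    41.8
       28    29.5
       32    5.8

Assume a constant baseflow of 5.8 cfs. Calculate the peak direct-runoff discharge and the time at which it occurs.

Q_p = 54.7 cfs at t = 20 h

Subtracting baseflow gives direct-runoff ordinates: 0.0, 1.9, 10.7, 27.0, 38.8, 54.7, 36.0, 23.7, 0.0 cfs.
The maximum is 54.7 cfs, occurring at the reading for t = 20 h.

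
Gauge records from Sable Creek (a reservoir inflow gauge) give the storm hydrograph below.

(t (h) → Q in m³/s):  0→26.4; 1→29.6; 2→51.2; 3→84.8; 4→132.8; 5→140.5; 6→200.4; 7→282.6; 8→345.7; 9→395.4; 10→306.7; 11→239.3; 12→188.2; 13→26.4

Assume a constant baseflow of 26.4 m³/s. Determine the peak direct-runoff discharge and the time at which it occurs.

Subtracting baseflow gives direct-runoff ordinates: 0.0, 3.2, 24.8, 58.4, 106.4, 114.1, 174.0, 256.2, 319.3, 369.0, 280.3, 212.9, 161.8, 0.0 m³/s.
The maximum is 369.0 m³/s, occurring at the reading for t = 9 h.

Q_p = 369.0 m³/s at t = 9 h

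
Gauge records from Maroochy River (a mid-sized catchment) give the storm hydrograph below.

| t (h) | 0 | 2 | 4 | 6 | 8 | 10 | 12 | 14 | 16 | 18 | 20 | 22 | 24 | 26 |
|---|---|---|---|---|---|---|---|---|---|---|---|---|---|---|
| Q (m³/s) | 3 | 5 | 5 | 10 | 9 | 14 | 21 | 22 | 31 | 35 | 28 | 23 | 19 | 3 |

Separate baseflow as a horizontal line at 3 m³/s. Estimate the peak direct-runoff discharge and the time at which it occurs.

Subtracting baseflow gives direct-runoff ordinates: 0.0, 2.0, 2.0, 7.0, 6.0, 11.0, 18.0, 19.0, 28.0, 32.0, 25.0, 20.0, 16.0, 0.0 m³/s.
The maximum is 32.0 m³/s, occurring at the reading for t = 18 h.

Q_p = 32.0 m³/s at t = 18 h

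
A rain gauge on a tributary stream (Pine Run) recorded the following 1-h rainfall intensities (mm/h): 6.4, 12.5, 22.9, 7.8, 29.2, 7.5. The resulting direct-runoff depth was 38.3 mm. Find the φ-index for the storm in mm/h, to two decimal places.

Only the 3 blocks with intensity above φ contribute runoff: 12.5, 22.9, 29.2 mm/h.
Σ(I−φ)·Δt = d  ⇒  (12.5+22.9+29.2 − 3φ)·1 = 38.3
φ = (64.60 − 38.3/1) / 3 = 8.77 mm/h.

φ ≈ 8.77 mm/h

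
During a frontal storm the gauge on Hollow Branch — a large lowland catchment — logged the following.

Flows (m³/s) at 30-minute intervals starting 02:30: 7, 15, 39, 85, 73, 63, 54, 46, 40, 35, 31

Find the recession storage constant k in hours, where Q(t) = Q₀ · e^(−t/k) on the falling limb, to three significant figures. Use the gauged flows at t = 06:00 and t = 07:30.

k ≈ 3.80 h

On the falling limb, Q drops from 46 to 31 m³/s between t = 06:00 and t = 07:30 (Δt = 1.5 h).
k = −Δt / ln(Q₂/Q₁) = −1.5 / ln(31/46) = 3.80 h.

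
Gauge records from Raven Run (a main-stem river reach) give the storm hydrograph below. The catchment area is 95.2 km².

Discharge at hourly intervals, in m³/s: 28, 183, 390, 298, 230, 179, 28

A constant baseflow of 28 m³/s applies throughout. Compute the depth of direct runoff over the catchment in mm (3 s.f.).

Direct runoff: 0.0, 155.0, 362.0, 270.0, 202.0, 151.0, 0.0 m³/s; ΣQ_DR = 1140 m³/s.
V = ΣQ_DR · Δt = 1140 × 3600 s = 4.104 × 10^6 m³.
Over A = 95.2 km², depth = V / A = 43.1 mm.

d ≈ 43.1 mm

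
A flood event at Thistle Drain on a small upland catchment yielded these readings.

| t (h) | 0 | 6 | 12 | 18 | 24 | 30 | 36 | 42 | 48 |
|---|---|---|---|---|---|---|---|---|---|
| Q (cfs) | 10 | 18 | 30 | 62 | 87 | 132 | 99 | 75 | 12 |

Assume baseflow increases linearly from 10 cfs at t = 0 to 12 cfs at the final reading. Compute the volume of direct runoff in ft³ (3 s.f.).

Direct-runoff ordinates (Q − Q_b): 0.00, 7.75, 19.50, 51.25, 76.00, 120.75, 87.50, 63.25, 0.00 cfs.
ΣQ_DR = 426.0 cfs.
With Δt = 6 h = 21600 s, V = ΣQ_DR · Δt = 426.0 × 21600 = 9.20 × 10^6 ft³.

V ≈ 9.20 × 10^6 ft³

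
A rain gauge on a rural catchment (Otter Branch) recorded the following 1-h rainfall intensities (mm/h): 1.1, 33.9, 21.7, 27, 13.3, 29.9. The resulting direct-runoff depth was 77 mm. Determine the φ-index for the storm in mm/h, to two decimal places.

φ ≈ 9.76 mm/h

Only the 5 blocks with intensity above φ contribute runoff: 33.9, 21.7, 27, 13.3, 29.9 mm/h.
Σ(I−φ)·Δt = d  ⇒  (33.9+21.7+27+13.3+29.9 − 5φ)·1 = 77
φ = (125.8 − 77/1) / 5 = 9.76 mm/h.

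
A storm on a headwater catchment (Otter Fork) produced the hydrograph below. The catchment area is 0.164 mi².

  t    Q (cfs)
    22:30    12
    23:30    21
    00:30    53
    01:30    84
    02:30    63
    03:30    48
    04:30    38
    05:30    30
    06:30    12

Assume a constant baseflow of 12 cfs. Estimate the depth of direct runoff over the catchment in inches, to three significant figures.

d ≈ 2.39 in

Direct runoff: 0.0, 9.0, 41.0, 72.0, 51.0, 36.0, 26.0, 18.0, 0.0 cfs; ΣQ_DR = 253.0 cfs.
V = ΣQ_DR · Δt = 253.0 × 3600 s = 9.108 × 10^5 ft³.
Over A = 0.164 mi², depth = V / A = 2.39 in.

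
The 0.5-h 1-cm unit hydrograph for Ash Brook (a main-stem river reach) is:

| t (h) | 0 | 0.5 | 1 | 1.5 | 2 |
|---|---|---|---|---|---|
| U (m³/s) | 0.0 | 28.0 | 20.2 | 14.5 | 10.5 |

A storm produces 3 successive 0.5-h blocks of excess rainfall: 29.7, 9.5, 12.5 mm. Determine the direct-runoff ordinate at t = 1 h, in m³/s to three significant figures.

By discrete convolution, Q_j = Σ (P_i / 10 mm) · U_{j−i}.
At t = 1 h (j=2): Q = (29.7/10)·20.2 + (9.5/10)·28.0 + (12.5/10)·0.0 = 86.6 m³/s.

Q ≈ 86.6 m³/s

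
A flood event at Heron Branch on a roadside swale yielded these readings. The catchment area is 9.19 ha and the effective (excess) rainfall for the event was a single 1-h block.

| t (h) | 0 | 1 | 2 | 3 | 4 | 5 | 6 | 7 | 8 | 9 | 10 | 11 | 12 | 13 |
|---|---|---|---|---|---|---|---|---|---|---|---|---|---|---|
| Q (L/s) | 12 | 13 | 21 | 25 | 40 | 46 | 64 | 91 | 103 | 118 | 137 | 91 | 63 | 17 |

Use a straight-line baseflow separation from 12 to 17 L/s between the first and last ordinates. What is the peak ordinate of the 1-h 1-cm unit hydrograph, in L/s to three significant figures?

Direct runoff: 0.00, 0.62, 8.23, 11.85, 26.46, 32.08, 49.69, 76.31, 87.92, 102.54, 121.15, 74.77, 46.38, 0.00 L/s; ΣQ_DR = 638.0 L/s, peak = 121.15 L/s.
Runoff depth d = ΣQ_DR·Δt / A = 638.0 × 3600 / (9.19 ha) = 24.99 mm.
The 1-cm UH is the DRH scaled by (10 mm)/d, so U_p = 121.15 × 10/24.99 = 48.5 L/s.

U_p ≈ 48.5 L/s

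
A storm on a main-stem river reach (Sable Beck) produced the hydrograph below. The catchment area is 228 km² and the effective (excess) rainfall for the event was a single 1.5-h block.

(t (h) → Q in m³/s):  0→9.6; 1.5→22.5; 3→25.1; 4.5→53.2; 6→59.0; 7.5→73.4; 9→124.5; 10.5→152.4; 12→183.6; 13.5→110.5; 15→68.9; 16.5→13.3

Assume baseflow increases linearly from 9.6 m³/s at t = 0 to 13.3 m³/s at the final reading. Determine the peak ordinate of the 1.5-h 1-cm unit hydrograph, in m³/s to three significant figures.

Direct runoff: 0.00, 12.56, 14.83, 42.59, 48.05, 62.12, 112.88, 140.45, 171.31, 97.87, 55.94, 0.00 m³/s; ΣQ_DR = 758.6 m³/s, peak = 171.31 m³/s.
Runoff depth d = ΣQ_DR·Δt / A = 758.6 × 5400 / (228 km²) = 17.97 mm.
The 1-cm UH is the DRH scaled by (10 mm)/d, so U_p = 171.31 × 10/17.97 = 95.3 m³/s.

U_p ≈ 95.3 m³/s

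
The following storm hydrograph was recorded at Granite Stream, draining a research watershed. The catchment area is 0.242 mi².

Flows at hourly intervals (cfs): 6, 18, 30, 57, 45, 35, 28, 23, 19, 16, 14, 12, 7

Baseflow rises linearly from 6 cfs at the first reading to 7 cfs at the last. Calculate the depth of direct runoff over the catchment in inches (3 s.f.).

Direct runoff: 0.00, 11.92, 23.83, 50.75, 38.67, 28.58, 21.50, 16.42, 12.33, 9.25, 7.17, 5.08, 0.00 cfs; ΣQ_DR = 225.5 cfs.
V = ΣQ_DR · Δt = 225.5 × 3600 s = 8.118 × 10^5 ft³.
Over A = 0.242 mi², depth = V / A = 1.44 in.

d ≈ 1.44 in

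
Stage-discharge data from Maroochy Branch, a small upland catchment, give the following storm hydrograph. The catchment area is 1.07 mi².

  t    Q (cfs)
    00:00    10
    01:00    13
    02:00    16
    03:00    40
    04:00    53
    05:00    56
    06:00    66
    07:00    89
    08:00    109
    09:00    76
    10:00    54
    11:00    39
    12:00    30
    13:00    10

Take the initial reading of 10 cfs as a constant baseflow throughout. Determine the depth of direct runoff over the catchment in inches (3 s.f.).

d ≈ 0.755 in

Direct runoff: 0.0, 3.0, 6.0, 30.0, 43.0, 46.0, 56.0, 79.0, 99.0, 66.0, 44.0, 29.0, 20.0, 0.0 cfs; ΣQ_DR = 521.0 cfs.
V = ΣQ_DR · Δt = 521.0 × 3600 s = 1.876 × 10^6 ft³.
Over A = 1.07 mi², depth = V / A = 0.755 in.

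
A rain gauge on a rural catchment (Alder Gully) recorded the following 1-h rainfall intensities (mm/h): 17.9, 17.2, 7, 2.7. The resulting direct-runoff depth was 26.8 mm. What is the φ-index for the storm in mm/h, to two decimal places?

φ ≈ 5.10 mm/h

Only the 3 blocks with intensity above φ contribute runoff: 17.9, 17.2, 7 mm/h.
Σ(I−φ)·Δt = d  ⇒  (17.9+17.2+7 − 3φ)·1 = 26.8
φ = (42.10 − 26.8/1) / 3 = 5.10 mm/h.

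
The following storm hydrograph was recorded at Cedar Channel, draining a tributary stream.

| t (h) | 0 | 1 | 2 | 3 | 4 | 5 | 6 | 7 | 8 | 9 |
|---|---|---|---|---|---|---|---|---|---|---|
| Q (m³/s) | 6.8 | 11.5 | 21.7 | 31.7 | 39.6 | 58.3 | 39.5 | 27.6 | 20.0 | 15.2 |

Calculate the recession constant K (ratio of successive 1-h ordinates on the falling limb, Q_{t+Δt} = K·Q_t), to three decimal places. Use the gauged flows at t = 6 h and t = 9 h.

Using the recession-limb readings at t = 6 h and t = 9 h: Q falls from 39.5 to 15.2 m³/s over 3 intervals.
K = (Q₂/Q₁)^(1/3) = (15.2/39.5)^(1/3) = 0.727.

K ≈ 0.727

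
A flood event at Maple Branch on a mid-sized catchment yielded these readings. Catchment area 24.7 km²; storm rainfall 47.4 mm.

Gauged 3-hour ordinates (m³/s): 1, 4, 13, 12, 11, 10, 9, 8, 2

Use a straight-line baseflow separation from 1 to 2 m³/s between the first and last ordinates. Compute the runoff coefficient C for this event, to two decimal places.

C ≈ 0.52

ΣQ_DR = 56.50 m³/s; V = ΣQ_DR·Δt = 6.102 × 10^5 m³.
Runoff depth d = V / A = 24.70 mm.
C = d / P = 24.70 / 47.4 = 0.52.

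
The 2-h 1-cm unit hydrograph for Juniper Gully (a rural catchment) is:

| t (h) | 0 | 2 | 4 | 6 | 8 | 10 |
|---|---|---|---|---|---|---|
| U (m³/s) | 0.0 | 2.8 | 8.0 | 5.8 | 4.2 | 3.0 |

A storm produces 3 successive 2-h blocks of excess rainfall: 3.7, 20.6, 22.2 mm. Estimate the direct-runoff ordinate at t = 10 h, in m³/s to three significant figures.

Q ≈ 22.6 m³/s

By discrete convolution, Q_j = Σ (P_i / 10 mm) · U_{j−i}.
At t = 10 h (j=5): Q = (3.7/10)·3.0 + (20.6/10)·4.2 + (22.2/10)·5.8 = 22.6 m³/s.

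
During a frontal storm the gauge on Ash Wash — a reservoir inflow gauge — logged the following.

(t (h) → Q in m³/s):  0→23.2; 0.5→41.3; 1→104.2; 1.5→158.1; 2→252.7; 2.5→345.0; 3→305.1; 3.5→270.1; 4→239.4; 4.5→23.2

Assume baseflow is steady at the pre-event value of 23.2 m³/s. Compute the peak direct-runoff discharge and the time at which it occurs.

Q_p = 321.8 m³/s at t = 2.5 h

Subtracting baseflow gives direct-runoff ordinates: 0.0, 18.1, 81.0, 134.9, 229.5, 321.8, 281.9, 246.9, 216.2, 0.0 m³/s.
The maximum is 321.8 m³/s, occurring at the reading for t = 2.5 h.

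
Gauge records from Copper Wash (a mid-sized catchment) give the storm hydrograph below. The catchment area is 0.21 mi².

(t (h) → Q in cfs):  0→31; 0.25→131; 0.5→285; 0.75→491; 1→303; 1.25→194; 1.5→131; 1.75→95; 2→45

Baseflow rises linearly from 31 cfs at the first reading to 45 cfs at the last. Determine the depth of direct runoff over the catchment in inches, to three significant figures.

Direct runoff: 0.00, 98.25, 250.50, 454.75, 265.00, 154.25, 89.50, 51.75, 0.00 cfs; ΣQ_DR = 1364 cfs.
V = ΣQ_DR · Δt = 1364 × 900 s = 1.228 × 10^6 ft³.
Over A = 0.21 mi², depth = V / A = 2.52 in.

d ≈ 2.52 in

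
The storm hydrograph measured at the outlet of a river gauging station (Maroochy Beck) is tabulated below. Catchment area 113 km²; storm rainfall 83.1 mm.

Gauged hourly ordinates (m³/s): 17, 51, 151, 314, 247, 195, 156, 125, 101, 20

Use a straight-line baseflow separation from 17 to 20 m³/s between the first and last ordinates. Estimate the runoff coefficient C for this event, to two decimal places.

C ≈ 0.46

ΣQ_DR = 1192 m³/s; V = ΣQ_DR·Δt = 4.291 × 10^6 m³.
Runoff depth d = V / A = 37.98 mm.
C = d / P = 37.98 / 83.1 = 0.46.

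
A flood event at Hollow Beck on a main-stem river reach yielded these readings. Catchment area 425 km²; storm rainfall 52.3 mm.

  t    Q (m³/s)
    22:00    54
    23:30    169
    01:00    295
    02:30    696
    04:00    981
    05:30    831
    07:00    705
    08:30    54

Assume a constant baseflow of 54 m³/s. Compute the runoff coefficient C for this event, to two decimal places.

C ≈ 0.81

ΣQ_DR = 3353 m³/s; V = ΣQ_DR·Δt = 1.811 × 10^7 m³.
Runoff depth d = V / A = 42.60 mm.
C = d / P = 42.60 / 52.3 = 0.81.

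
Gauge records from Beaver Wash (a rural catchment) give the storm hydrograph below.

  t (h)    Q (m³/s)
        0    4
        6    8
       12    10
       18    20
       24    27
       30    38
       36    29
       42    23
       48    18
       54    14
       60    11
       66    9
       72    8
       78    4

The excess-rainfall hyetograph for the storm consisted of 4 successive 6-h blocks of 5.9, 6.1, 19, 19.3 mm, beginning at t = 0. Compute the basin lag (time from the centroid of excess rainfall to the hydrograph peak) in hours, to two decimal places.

Centroid of excess rainfall: t_c = Σ P_i·t̄_i / ΣP_i = 15.1670 h (block centres at 3, 9, 15, 21 h).
Hydrograph peak occurs at t = 30 h, so basin lag t_L = 30 − 15.1670 = 14.83 h.

t_L ≈ 14.83 h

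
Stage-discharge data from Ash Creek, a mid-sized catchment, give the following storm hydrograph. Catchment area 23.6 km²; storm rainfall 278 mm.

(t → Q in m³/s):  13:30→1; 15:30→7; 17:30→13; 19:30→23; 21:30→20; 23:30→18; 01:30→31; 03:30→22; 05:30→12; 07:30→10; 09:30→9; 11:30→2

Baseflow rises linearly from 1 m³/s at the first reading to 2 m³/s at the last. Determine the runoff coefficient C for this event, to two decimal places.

C ≈ 0.16

ΣQ_DR = 150.0 m³/s; V = ΣQ_DR·Δt = 1.080 × 10^6 m³.
Runoff depth d = V / A = 45.76 mm.
C = d / P = 45.76 / 278 = 0.16.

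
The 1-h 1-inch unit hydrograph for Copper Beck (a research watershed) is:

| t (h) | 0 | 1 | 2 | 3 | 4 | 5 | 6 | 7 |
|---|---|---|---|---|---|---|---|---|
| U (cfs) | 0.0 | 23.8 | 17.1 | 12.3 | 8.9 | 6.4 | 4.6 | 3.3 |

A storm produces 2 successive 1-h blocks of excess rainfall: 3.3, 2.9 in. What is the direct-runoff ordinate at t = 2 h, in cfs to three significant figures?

Q ≈ 125 cfs

By discrete convolution, Q_j = Σ (P_i / 1 in) · U_{j−i}.
At t = 2 h (j=2): Q = (3.3/1)·17.1 + (2.9/1)·23.8 = 125 cfs.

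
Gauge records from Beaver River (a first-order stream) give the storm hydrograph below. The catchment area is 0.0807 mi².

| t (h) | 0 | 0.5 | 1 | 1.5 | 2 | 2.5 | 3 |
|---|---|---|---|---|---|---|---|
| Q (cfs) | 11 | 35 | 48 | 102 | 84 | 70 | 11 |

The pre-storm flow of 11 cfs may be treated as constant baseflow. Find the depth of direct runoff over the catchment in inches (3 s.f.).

Direct runoff: 0.0, 24.0, 37.0, 91.0, 73.0, 59.0, 0.0 cfs; ΣQ_DR = 284.0 cfs.
V = ΣQ_DR · Δt = 284.0 × 1800 s = 5.112 × 10^5 ft³.
Over A = 0.0807 mi², depth = V / A = 2.73 in.

d ≈ 2.73 in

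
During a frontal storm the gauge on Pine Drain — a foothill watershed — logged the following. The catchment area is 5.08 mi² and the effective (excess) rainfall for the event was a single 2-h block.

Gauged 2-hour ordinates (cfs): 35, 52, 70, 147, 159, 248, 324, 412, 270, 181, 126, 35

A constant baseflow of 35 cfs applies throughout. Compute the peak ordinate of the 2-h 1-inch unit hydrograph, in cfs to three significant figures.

U_p ≈ 377 cfs

Direct runoff: 0.0, 17.0, 35.0, 112.0, 124.0, 213.0, 289.0, 377.0, 235.0, 146.0, 91.0, 0.0 cfs; ΣQ_DR = 1639 cfs, peak = 377.0 cfs.
Runoff depth d = ΣQ_DR·Δt / A = 1639 × 7200 / (5.08 mi²) = 0.9999 in.
The 1-inch UH is the DRH scaled by (1 in)/d, so U_p = 377.0 × 1/0.9999 = 377 cfs.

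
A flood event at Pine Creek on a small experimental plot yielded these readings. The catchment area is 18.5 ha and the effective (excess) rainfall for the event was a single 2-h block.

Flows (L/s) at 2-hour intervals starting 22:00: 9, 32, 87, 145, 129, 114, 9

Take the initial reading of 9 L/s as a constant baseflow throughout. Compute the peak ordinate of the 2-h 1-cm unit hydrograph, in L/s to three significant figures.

Direct runoff: 0.0, 23.0, 78.0, 136.0, 120.0, 105.0, 0.0 L/s; ΣQ_DR = 462.0 L/s, peak = 136.0 L/s.
Runoff depth d = ΣQ_DR·Δt / A = 462.0 × 7200 / (18.5 ha) = 17.98 mm.
The 1-cm UH is the DRH scaled by (10 mm)/d, so U_p = 136.0 × 10/17.98 = 75.6 L/s.

U_p ≈ 75.6 L/s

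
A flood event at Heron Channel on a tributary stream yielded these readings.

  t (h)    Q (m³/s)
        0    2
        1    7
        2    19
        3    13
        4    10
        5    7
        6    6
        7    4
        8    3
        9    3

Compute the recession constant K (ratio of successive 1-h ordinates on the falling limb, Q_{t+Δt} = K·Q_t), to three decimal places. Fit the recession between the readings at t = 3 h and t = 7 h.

Using the recession-limb readings at t = 3 h and t = 7 h: Q falls from 13 to 4 m³/s over 4 intervals.
K = (Q₂/Q₁)^(1/4) = (4/13)^(1/4) = 0.745.

K ≈ 0.745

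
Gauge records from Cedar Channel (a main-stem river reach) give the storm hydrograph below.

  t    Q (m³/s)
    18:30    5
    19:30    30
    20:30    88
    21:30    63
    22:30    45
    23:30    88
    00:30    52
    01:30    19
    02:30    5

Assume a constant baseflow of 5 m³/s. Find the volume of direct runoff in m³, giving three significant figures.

V ≈ 1.26 × 10^6 m³

Direct-runoff ordinates (Q − Q_b): 0.0, 25.0, 83.0, 58.0, 40.0, 83.0, 47.0, 14.0, 0.0 m³/s.
ΣQ_DR = 350.0 m³/s.
With Δt = 1 h = 3600 s, V = ΣQ_DR · Δt = 350.0 × 3600 = 1.26 × 10^6 m³.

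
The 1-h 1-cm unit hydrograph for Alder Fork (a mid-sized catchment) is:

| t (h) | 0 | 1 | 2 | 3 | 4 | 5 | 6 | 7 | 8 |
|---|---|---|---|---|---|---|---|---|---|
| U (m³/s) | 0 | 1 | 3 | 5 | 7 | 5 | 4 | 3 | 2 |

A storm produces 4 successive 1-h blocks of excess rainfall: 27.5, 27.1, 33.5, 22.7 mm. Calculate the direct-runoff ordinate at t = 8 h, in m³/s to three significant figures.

Q ≈ 38.4 m³/s

By discrete convolution, Q_j = Σ (P_i / 10 mm) · U_{j−i}.
At t = 8 h (j=8): Q = (27.5/10)·2 + (27.1/10)·3 + (33.5/10)·4 + (22.7/10)·5 = 38.4 m³/s.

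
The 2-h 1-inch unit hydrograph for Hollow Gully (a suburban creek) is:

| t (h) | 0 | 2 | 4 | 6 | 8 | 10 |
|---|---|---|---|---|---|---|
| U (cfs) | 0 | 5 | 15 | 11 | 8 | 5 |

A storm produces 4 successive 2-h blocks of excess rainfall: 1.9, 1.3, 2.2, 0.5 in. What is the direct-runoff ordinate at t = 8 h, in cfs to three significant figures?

By discrete convolution, Q_j = Σ (P_i / 1 in) · U_{j−i}.
At t = 8 h (j=4): Q = (1.9/1)·8 + (1.3/1)·11 + (2.2/1)·15 + (0.5/1)·5 = 65.0 cfs.

Q ≈ 65.0 cfs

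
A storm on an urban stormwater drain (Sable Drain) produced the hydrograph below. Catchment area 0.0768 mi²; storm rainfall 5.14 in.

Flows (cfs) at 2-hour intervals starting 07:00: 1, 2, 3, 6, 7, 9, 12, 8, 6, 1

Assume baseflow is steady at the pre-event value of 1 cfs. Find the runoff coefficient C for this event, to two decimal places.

ΣQ_DR = 45.00 cfs; V = ΣQ_DR·Δt = 3.240 × 10^5 ft³.
Runoff depth d = V / A = 1.816 in.
C = d / P = 1.816 / 5.14 = 0.35.

C ≈ 0.35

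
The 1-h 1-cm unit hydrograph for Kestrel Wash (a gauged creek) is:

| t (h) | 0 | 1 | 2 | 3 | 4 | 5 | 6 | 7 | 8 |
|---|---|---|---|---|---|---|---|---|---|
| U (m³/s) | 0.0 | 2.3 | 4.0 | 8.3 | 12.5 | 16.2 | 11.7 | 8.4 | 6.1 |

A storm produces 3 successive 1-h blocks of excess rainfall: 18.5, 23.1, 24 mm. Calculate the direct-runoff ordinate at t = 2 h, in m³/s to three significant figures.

Q ≈ 12.7 m³/s

By discrete convolution, Q_j = Σ (P_i / 10 mm) · U_{j−i}.
At t = 2 h (j=2): Q = (18.5/10)·4.0 + (23.1/10)·2.3 + (24/10)·0.0 = 12.7 m³/s.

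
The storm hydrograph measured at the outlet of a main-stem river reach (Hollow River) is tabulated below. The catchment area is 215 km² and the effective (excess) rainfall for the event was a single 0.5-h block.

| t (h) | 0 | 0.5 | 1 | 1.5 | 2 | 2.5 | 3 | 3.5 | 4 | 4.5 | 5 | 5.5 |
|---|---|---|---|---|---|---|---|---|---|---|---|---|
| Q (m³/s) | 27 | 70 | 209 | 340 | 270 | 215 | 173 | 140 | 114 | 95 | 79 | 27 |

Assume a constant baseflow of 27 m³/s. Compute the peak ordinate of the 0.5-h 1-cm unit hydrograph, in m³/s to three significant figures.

U_p ≈ 261 m³/s

Direct runoff: 0.0, 43.0, 182.0, 313.0, 243.0, 188.0, 146.0, 113.0, 87.0, 68.0, 52.0, 0.0 m³/s; ΣQ_DR = 1435 m³/s, peak = 313.0 m³/s.
Runoff depth d = ΣQ_DR·Δt / A = 1435 × 1800 / (215 km²) = 12.01 mm.
The 1-cm UH is the DRH scaled by (10 mm)/d, so U_p = 313.0 × 10/12.01 = 261 m³/s.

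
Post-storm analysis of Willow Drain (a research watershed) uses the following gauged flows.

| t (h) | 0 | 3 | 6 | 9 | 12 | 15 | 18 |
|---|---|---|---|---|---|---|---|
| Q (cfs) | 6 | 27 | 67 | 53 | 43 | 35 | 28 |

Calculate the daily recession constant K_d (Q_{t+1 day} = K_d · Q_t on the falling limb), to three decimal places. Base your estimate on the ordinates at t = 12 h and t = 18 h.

K_d ≈ 0.180

Between t = 12 h and t = 18 h the flow falls from 43 to 28 cfs over 2×3 h = 6 h.
Per-interval ratio K = (28/43)^(1/2) = 0.8069; K_d = K^(24/3) = 0.180.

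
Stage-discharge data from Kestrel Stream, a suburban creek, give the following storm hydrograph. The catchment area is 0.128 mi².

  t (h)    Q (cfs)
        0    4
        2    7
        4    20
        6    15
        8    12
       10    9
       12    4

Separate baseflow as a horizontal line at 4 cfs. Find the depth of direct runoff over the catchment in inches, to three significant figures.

Direct runoff: 0.0, 3.0, 16.0, 11.0, 8.0, 5.0, 0.0 cfs; ΣQ_DR = 43.00 cfs.
V = ΣQ_DR · Δt = 43.00 × 7200 s = 3.096 × 10^5 ft³.
Over A = 0.128 mi², depth = V / A = 1.04 in.

d ≈ 1.04 in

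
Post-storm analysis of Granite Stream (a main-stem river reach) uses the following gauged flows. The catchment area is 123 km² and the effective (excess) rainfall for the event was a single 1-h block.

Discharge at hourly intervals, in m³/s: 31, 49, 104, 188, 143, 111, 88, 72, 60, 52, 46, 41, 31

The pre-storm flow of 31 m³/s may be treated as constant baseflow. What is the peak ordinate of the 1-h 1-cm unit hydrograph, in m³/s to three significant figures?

U_p ≈ 87.5 m³/s

Direct runoff: 0.0, 18.0, 73.0, 157.0, 112.0, 80.0, 57.0, 41.0, 29.0, 21.0, 15.0, 10.0, 0.0 m³/s; ΣQ_DR = 613.0 m³/s, peak = 157.0 m³/s.
Runoff depth d = ΣQ_DR·Δt / A = 613.0 × 3600 / (123 km²) = 17.94 mm.
The 1-cm UH is the DRH scaled by (10 mm)/d, so U_p = 157.0 × 10/17.94 = 87.5 m³/s.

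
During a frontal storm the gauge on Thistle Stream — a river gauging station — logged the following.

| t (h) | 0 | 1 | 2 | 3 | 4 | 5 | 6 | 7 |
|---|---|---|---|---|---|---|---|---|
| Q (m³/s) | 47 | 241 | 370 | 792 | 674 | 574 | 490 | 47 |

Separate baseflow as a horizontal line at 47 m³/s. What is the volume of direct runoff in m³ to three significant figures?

V ≈ 1.03 × 10^7 m³

Direct-runoff ordinates (Q − Q_b): 0.0, 194.0, 323.0, 745.0, 627.0, 527.0, 443.0, 0.0 m³/s.
ΣQ_DR = 2859 m³/s.
With Δt = 1 h = 3600 s, V = ΣQ_DR · Δt = 2859 × 3600 = 1.03 × 10^7 m³.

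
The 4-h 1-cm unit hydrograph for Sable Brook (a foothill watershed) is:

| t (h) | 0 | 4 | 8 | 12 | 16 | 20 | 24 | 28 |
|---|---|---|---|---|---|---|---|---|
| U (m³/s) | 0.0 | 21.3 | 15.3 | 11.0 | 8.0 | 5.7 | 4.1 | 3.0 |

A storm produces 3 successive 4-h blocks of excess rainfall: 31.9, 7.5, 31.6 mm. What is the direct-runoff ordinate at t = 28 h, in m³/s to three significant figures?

By discrete convolution, Q_j = Σ (P_i / 10 mm) · U_{j−i}.
At t = 28 h (j=7): Q = (31.9/10)·3.0 + (7.5/10)·4.1 + (31.6/10)·5.7 = 30.7 m³/s.

Q ≈ 30.7 m³/s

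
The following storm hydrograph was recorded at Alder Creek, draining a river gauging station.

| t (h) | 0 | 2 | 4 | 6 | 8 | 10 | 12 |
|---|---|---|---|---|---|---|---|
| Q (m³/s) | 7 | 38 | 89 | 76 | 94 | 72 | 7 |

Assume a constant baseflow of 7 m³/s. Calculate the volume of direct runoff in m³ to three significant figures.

V ≈ 2.40 × 10^6 m³

Direct-runoff ordinates (Q − Q_b): 0.0, 31.0, 82.0, 69.0, 87.0, 65.0, 0.0 m³/s.
ΣQ_DR = 334.0 m³/s.
With Δt = 2 h = 7200 s, V = ΣQ_DR · Δt = 334.0 × 7200 = 2.40 × 10^6 m³.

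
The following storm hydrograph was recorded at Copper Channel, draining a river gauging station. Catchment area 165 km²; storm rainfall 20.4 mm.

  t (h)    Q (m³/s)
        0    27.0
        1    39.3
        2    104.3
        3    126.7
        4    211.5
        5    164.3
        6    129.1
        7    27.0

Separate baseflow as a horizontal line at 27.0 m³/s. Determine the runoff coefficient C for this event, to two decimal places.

C ≈ 0.66

ΣQ_DR = 613.2 m³/s; V = ΣQ_DR·Δt = 2.208 × 10^6 m³.
Runoff depth d = V / A = 13.38 mm.
C = d / P = 13.38 / 20.4 = 0.66.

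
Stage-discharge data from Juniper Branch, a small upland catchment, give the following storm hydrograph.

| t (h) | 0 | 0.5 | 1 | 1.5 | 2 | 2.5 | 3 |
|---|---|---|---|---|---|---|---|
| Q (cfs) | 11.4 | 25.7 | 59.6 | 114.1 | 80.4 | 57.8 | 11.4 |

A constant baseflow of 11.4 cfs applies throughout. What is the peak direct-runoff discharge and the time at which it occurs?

Subtracting baseflow gives direct-runoff ordinates: 0.0, 14.3, 48.2, 102.7, 69.0, 46.4, 0.0 cfs.
The maximum is 102.7 cfs, occurring at the reading for t = 1.5 h.

Q_p = 102.7 cfs at t = 1.5 h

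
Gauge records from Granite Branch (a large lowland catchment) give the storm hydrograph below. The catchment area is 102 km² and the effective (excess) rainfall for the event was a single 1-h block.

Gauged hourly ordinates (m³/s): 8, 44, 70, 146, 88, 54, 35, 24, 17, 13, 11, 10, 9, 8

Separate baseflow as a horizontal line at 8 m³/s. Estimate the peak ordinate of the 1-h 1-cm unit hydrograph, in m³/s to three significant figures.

U_p ≈ 92.0 m³/s

Direct runoff: 0.0, 36.0, 62.0, 138.0, 80.0, 46.0, 27.0, 16.0, 9.0, 5.0, 3.0, 2.0, 1.0, 0.0 m³/s; ΣQ_DR = 425.0 m³/s, peak = 138.0 m³/s.
Runoff depth d = ΣQ_DR·Δt / A = 425.0 × 3600 / (102 km²) = 15.00 mm.
The 1-cm UH is the DRH scaled by (10 mm)/d, so U_p = 138.0 × 10/15.00 = 92.0 m³/s.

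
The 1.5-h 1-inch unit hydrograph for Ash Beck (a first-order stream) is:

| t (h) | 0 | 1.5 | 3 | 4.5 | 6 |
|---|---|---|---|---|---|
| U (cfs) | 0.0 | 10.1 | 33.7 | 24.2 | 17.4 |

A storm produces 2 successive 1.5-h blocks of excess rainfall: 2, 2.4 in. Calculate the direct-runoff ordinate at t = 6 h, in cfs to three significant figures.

By discrete convolution, Q_j = Σ (P_i / 1 in) · U_{j−i}.
At t = 6 h (j=4): Q = (2/1)·17.4 + (2.4/1)·24.2 = 92.9 cfs.

Q ≈ 92.9 cfs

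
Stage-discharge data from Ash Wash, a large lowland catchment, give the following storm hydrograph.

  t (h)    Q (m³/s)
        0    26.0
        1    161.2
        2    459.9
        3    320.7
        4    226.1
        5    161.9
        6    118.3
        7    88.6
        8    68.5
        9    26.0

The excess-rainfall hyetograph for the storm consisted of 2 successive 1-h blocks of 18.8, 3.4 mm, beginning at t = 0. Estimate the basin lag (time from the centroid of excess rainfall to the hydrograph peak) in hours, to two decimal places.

Centroid of excess rainfall: t_c = Σ P_i·t̄_i / ΣP_i = 0.6532 h (block centres at 0.5, 1.5 h).
Hydrograph peak occurs at t = 2 h, so basin lag t_L = 2 − 0.6532 = 1.35 h.

t_L ≈ 1.35 h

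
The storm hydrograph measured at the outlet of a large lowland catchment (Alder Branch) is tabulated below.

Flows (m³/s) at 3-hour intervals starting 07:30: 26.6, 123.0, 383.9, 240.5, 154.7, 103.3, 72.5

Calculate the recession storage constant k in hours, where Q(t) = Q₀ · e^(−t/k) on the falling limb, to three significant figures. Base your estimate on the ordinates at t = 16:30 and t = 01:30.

On the falling limb, Q drops from 240.5 to 72.5 m³/s between t = 16:30 and t = 01:30 (Δt = 9 h).
k = −Δt / ln(Q₂/Q₁) = −9 / ln(72.5/240.5) = 7.51 h.

k ≈ 7.51 h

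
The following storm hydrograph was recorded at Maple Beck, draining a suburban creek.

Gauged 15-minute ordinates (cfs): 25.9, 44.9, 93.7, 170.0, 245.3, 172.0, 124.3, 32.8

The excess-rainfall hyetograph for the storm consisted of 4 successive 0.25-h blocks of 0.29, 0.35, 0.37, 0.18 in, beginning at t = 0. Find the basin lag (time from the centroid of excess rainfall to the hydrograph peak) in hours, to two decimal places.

Centroid of excess rainfall: t_c = Σ P_i·t̄_i / ΣP_i = 0.4674 h (block centres at 0.125, 0.375, 0.625, 0.875 h).
Hydrograph peak occurs at t = 1 h, so basin lag t_L = 1 − 0.4674 = 0.53 h.

t_L ≈ 0.53 h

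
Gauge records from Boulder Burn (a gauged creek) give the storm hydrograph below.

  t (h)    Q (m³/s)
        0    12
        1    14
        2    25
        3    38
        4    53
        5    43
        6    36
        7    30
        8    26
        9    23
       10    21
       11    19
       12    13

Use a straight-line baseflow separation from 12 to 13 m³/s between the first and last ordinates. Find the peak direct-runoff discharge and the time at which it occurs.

Subtracting baseflow gives direct-runoff ordinates: 0.00, 1.92, 12.83, 25.75, 40.67, 30.58, 23.50, 17.42, 13.33, 10.25, 8.17, 6.08, 0.00 m³/s.
The maximum is 40.67 m³/s, occurring at the reading for t = 4 h.

Q_p = 40.67 m³/s at t = 4 h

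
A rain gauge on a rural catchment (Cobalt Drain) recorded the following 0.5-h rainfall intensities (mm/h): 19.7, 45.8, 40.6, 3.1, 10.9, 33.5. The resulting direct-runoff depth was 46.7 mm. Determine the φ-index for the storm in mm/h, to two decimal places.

Only the 4 blocks with intensity above φ contribute runoff: 19.7, 45.8, 40.6, 33.5 mm/h.
Σ(I−φ)·Δt = d  ⇒  (19.7+45.8+40.6+33.5 − 4φ)·0.5 = 46.7
φ = (139.6 − 46.7/0.5) / 4 = 11.55 mm/h.

φ ≈ 11.55 mm/h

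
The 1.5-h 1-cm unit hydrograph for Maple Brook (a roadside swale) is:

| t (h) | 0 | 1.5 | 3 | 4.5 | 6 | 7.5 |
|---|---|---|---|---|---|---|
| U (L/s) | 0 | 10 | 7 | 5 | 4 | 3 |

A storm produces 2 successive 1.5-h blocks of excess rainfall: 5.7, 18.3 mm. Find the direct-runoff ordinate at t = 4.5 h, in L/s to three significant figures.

By discrete convolution, Q_j = Σ (P_i / 10 mm) · U_{j−i}.
At t = 4.5 h (j=3): Q = (5.7/10)·5 + (18.3/10)·7 = 15.7 L/s.

Q ≈ 15.7 L/s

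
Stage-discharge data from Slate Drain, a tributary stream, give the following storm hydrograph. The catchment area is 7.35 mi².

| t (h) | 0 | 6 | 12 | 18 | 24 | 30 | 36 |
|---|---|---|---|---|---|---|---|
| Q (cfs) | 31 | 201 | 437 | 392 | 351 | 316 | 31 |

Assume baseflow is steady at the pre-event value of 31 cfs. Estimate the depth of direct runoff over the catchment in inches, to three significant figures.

Direct runoff: 0.0, 170.0, 406.0, 361.0, 320.0, 285.0, 0.0 cfs; ΣQ_DR = 1542 cfs.
V = ΣQ_DR · Δt = 1542 × 21600 s = 3.331 × 10^7 ft³.
Over A = 7.35 mi², depth = V / A = 1.95 in.

d ≈ 1.95 in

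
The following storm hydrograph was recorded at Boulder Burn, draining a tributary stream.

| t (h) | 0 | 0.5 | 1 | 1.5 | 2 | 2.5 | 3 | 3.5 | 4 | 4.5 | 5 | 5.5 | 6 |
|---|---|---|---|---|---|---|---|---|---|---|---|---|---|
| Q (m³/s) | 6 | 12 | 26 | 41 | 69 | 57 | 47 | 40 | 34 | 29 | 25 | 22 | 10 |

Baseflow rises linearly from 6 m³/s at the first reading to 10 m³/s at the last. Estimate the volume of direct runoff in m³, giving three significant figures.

Direct-runoff ordinates (Q − Q_b): 0.00, 5.67, 19.33, 34.00, 61.67, 49.33, 39.00, 31.67, 25.33, 20.00, 15.67, 12.33, 0.00 m³/s.
ΣQ_DR = 314.0 m³/s.
With Δt = 0.5 h = 1800 s, V = ΣQ_DR · Δt = 314.0 × 1800 = 5.65 × 10^5 m³.

V ≈ 5.65 × 10^5 m³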